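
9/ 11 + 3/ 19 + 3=831/ 209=3.98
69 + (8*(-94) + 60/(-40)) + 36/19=-25939/38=-682.61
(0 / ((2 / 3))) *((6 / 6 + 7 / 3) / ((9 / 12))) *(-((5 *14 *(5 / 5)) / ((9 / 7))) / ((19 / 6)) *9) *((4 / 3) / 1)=0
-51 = -51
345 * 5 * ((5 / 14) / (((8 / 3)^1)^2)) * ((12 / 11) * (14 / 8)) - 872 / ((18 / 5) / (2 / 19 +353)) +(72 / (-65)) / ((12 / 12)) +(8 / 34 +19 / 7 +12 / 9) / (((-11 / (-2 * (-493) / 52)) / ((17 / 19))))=-9352483349617 / 109549440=-85372.26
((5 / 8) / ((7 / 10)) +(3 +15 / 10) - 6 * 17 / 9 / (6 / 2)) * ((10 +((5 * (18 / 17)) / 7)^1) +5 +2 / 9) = 6964991 / 269892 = 25.81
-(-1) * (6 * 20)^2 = 14400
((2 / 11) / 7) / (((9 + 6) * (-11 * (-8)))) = 0.00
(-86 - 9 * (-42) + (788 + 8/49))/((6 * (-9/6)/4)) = -211712/441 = -480.07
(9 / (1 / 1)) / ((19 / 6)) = 54 / 19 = 2.84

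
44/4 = 11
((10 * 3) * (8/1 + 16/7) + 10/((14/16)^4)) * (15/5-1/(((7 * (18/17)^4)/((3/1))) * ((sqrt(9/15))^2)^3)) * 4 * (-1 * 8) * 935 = -13743679151831200/992436543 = -13848421.09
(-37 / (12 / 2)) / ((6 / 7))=-259 / 36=-7.19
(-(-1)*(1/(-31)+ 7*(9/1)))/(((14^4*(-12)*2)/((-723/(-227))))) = -14701/67583348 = -0.00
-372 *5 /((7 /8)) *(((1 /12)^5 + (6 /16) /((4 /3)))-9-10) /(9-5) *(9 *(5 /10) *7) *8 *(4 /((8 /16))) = 721962565 /36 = 20054515.69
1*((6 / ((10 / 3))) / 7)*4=1.03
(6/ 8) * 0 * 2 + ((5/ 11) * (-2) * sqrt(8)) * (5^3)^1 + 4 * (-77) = -2500 * sqrt(2)/ 11 - 308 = -629.41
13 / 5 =2.60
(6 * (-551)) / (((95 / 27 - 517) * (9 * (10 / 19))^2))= 198911 / 693200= 0.29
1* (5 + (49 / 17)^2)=3846 / 289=13.31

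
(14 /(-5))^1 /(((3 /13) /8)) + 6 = -91.07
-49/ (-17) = 49/ 17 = 2.88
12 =12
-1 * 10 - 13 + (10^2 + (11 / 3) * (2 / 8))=935 / 12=77.92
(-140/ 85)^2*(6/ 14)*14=4704/ 289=16.28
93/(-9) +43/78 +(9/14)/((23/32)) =-111611/12558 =-8.89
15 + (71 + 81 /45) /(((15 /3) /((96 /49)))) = 7617 /175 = 43.53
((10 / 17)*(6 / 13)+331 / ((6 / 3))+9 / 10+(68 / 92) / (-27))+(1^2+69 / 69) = 115724437 / 686205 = 168.64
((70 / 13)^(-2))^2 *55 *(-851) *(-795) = 42510163839 / 960400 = 44262.98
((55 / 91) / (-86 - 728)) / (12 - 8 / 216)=-135 / 2175082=-0.00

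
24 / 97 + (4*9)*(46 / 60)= 13506 / 485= 27.85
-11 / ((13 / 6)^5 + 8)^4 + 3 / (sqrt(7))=-40217742840692736 / 35315097903371535234001 + 3 * sqrt(7) / 7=1.13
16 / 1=16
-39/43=-0.91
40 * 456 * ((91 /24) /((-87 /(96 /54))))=-1106560 /783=-1413.23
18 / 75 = 6 / 25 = 0.24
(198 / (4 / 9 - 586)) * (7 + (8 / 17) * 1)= -113157 / 44795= -2.53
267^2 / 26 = 71289 / 26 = 2741.88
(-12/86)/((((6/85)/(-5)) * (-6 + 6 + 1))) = 425/43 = 9.88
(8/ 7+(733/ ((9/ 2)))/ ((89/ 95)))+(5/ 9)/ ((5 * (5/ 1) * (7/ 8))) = 1635734/ 9345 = 175.04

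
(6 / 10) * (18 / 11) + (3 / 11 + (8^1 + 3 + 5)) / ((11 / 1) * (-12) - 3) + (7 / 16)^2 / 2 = 727613 / 760320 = 0.96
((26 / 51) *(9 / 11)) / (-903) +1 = 56261 / 56287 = 1.00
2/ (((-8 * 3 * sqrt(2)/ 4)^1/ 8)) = -4 * sqrt(2)/ 3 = -1.89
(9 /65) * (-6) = -54 /65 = -0.83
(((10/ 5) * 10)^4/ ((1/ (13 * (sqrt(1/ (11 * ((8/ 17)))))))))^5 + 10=10 + 43951586099200000000000000000000 * sqrt(374)/ 1331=638604975487756832138119700000.00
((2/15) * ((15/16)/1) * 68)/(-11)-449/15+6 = -8153/330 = -24.71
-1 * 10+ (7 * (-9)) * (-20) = 1250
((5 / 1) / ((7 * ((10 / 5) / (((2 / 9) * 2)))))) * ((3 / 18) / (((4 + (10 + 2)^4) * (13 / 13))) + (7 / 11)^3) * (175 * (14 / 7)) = 1067106275 / 74533338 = 14.32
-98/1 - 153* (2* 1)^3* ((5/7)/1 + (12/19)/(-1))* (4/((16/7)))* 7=-25424/19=-1338.11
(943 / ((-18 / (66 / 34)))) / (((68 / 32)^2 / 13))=-4315168 / 14739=-292.77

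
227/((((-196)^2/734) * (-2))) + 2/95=-7837523/3649520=-2.15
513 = 513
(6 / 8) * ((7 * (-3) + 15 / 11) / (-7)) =162 / 77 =2.10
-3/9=-1/3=-0.33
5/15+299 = 898/3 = 299.33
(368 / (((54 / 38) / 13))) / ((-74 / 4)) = -181792 / 999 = -181.97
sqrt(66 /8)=sqrt(33) /2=2.87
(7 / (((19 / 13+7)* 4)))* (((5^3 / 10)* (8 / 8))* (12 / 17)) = 1365 / 748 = 1.82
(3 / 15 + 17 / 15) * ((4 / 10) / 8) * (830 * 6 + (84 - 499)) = 913 / 3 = 304.33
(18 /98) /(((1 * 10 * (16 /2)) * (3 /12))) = 9 /980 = 0.01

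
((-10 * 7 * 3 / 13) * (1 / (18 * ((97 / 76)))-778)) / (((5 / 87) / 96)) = 26470784256 / 1261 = 20991898.70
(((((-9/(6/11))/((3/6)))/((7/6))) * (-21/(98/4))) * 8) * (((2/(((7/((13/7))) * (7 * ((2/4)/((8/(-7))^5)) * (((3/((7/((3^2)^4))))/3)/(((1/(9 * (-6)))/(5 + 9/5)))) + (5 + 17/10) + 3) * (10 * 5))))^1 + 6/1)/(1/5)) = 707136907964084928/121526755019117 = 5818.78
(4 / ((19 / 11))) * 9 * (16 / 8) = 792 / 19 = 41.68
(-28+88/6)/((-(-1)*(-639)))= 40/1917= 0.02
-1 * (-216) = 216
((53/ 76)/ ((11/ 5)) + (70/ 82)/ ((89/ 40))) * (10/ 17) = 10686925/ 25929794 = 0.41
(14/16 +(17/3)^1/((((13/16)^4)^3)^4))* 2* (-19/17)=-16220148442677034378783708768730933557159422823972046752731343/60105065969078061488459722090229929802046409283810945484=-269863.25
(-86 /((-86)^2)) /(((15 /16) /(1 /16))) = -0.00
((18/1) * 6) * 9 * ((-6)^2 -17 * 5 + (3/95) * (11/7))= -31640544/665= -47579.77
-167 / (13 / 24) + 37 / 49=-195911 / 637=-307.55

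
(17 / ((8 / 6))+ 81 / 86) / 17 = 2355 / 2924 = 0.81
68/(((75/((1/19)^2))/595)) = 8092/5415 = 1.49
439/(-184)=-439/184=-2.39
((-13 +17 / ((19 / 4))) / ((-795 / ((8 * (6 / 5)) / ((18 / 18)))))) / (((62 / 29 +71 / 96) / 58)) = 462455808 / 201676925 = 2.29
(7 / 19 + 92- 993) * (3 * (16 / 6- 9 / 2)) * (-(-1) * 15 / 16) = 352935 / 76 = 4643.88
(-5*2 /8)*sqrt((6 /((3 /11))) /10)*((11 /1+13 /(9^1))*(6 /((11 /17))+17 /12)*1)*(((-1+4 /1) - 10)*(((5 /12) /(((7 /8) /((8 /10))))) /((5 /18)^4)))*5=102404736*sqrt(55) /1375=552330.07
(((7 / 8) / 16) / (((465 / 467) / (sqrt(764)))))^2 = 2041094951 / 885657600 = 2.30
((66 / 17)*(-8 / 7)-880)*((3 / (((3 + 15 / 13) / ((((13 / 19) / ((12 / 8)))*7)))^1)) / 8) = -2223364 / 8721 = -254.94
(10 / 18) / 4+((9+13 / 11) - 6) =1711 / 396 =4.32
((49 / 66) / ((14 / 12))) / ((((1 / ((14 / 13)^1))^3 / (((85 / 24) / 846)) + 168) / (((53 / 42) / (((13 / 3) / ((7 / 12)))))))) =10816505 / 35946857232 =0.00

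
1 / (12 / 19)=19 / 12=1.58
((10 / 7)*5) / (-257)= -50 / 1799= -0.03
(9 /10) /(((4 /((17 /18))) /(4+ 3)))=1.49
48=48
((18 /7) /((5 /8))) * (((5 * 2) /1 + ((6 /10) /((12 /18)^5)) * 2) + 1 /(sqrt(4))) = 80.69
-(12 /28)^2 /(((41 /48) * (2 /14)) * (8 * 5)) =-54 /1435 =-0.04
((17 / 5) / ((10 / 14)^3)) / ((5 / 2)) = 11662 / 3125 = 3.73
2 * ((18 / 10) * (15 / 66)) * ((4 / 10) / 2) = 9 / 55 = 0.16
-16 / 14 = -8 / 7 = -1.14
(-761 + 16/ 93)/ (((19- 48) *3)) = 70757/ 8091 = 8.75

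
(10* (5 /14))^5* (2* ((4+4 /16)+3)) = 283203125 /33614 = 8425.15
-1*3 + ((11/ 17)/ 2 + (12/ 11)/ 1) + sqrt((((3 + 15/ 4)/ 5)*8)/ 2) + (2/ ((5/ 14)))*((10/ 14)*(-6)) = -9569/ 374 + 3*sqrt(15)/ 5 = -23.26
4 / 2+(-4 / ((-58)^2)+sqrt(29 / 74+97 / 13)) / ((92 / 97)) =154647 / 77372+97*sqrt(7267910) / 88504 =4.95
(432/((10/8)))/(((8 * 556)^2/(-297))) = -8019/1545680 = -0.01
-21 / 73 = -0.29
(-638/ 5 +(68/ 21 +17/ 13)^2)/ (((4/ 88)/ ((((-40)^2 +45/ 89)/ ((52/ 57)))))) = -237269533206497/ 57486702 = -4127381.20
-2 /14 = -1 /7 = -0.14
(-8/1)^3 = -512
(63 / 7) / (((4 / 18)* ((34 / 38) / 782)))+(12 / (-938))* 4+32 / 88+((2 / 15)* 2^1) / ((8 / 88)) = 2739448021 / 77385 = 35400.25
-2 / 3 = -0.67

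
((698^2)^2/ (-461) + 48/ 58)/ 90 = -688366437980/ 120321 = -5721083.09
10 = 10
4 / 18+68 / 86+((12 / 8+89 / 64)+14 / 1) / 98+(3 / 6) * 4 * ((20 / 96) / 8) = 3003391 / 2427264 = 1.24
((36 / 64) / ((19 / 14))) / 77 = 9 / 1672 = 0.01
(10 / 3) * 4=40 / 3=13.33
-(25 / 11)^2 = -625 / 121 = -5.17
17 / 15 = 1.13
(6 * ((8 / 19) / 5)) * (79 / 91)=3792 / 8645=0.44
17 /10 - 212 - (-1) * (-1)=-211.30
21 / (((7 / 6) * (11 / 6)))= 108 / 11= 9.82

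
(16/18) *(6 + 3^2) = 40/3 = 13.33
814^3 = 539353144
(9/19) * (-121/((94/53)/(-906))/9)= 2905089/893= 3253.18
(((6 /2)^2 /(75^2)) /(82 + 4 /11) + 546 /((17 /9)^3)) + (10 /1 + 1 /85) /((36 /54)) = 96.03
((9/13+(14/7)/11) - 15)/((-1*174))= 1010/12441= 0.08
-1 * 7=-7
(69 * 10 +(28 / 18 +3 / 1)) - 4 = 6215 / 9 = 690.56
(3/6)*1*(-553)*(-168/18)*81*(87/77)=2597994/11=236181.27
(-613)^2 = 375769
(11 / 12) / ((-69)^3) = -11 / 3942108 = -0.00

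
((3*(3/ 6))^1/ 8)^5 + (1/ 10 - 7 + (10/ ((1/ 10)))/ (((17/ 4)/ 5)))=9870790831/ 89128960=110.75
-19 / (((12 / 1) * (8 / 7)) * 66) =-0.02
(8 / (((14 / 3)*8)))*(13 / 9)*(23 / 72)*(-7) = -299 / 432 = -0.69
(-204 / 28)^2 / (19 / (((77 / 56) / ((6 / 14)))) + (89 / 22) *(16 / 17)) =5.46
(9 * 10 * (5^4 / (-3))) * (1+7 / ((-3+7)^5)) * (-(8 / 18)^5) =6443750 / 19683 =327.38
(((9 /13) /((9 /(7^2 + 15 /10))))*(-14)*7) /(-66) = 4949 /858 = 5.77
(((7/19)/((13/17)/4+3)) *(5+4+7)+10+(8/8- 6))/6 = 1.14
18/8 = 9/4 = 2.25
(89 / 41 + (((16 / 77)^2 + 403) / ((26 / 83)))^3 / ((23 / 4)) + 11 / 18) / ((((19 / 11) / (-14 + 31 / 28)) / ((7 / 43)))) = -450110302.41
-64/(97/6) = -384/97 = -3.96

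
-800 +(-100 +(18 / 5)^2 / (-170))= -1912662 / 2125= -900.08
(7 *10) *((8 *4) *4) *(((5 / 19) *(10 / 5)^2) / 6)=89600 / 57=1571.93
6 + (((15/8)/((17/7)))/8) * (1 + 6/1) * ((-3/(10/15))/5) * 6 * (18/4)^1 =-22665/2176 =-10.42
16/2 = 8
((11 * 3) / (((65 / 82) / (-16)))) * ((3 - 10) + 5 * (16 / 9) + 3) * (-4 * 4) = 10160128 / 195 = 52103.22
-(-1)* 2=2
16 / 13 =1.23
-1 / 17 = -0.06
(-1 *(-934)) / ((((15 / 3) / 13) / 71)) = 862082 / 5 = 172416.40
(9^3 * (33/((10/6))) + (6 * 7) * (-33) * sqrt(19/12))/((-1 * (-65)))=72171/325 - 231 * sqrt(57)/65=195.23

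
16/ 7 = 2.29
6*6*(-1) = -36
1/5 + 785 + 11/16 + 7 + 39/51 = 1079367/1360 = 793.65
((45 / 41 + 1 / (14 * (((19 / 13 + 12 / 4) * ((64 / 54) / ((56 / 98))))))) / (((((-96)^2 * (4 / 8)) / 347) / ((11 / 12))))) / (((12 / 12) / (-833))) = -63.55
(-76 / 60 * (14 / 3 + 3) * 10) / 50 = -437 / 225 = -1.94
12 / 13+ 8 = 116 / 13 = 8.92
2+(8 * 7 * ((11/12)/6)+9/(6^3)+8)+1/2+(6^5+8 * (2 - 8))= 557791/72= 7747.10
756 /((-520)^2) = 189 /67600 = 0.00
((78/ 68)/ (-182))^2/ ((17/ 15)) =135/ 3851792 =0.00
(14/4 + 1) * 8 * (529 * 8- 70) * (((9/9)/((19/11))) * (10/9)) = 1831280/19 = 96383.16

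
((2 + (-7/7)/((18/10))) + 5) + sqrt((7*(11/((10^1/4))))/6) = sqrt(1155)/15 + 58/9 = 8.71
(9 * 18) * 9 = 1458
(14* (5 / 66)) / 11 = 35 / 363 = 0.10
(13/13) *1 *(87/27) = 29/9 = 3.22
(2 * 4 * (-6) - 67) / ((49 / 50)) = -117.35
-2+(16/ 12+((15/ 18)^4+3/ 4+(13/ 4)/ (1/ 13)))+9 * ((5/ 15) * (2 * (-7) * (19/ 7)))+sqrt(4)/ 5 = -458683/ 6480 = -70.78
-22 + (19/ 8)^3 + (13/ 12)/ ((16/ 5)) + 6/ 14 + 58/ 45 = -1055983/ 161280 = -6.55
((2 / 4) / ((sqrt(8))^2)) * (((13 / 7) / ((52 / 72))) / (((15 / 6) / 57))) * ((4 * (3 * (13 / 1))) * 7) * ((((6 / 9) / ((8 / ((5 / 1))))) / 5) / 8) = 6669 / 160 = 41.68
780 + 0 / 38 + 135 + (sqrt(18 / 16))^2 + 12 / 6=7345 / 8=918.12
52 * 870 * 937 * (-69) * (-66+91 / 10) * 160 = 26628305258880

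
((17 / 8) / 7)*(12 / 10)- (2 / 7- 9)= 1271 / 140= 9.08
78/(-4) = -19.50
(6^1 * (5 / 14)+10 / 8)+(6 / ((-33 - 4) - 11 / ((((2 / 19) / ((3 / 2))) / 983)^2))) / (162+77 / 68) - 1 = 25666890350856869 / 10726461639240452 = 2.39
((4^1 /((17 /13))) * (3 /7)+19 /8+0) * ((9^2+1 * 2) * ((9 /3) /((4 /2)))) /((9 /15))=1456235 /1904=764.83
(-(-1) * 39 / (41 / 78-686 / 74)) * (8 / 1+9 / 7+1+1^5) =-8891766 / 176659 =-50.33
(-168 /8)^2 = 441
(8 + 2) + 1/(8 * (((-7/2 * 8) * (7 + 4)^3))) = 2981439/298144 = 10.00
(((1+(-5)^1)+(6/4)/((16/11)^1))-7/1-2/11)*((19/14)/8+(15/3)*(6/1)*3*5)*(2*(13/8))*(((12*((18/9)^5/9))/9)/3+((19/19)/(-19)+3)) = -67238.72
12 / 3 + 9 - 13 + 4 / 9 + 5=49 / 9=5.44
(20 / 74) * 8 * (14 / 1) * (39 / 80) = 546 / 37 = 14.76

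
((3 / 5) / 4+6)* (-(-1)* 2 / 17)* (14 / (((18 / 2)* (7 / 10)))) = 82 / 51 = 1.61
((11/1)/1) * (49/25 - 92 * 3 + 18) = -70411/25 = -2816.44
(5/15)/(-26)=-1/78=-0.01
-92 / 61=-1.51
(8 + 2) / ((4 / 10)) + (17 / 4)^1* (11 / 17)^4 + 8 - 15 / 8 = 1252619 / 39304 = 31.87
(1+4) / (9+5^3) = 5 / 134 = 0.04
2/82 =1/41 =0.02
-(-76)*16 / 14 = 608 / 7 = 86.86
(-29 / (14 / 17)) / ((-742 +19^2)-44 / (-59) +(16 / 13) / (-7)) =378131 / 4085058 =0.09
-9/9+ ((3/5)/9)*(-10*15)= -11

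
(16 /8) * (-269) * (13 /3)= -6994 /3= -2331.33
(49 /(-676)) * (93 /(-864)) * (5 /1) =7595 /194688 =0.04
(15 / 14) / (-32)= -15 / 448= -0.03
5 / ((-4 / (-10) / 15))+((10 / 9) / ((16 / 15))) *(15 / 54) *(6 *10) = 7375 / 36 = 204.86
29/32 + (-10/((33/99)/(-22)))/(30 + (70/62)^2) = 4233583/192352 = 22.01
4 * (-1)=-4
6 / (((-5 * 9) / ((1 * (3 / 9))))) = -2 / 45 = -0.04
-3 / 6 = -1 / 2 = -0.50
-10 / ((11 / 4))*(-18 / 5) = 144 / 11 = 13.09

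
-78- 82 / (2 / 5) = -283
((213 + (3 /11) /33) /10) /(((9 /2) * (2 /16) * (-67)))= -206192 /364815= -0.57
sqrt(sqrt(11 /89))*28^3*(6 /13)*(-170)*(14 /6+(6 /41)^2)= -88631200000*11^(1 /4)*89^(3 /4) /1944917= -2404784.88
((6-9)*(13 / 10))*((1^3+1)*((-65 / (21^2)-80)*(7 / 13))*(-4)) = -28276 / 21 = -1346.48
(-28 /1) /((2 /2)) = -28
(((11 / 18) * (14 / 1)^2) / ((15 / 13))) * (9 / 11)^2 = 3822 / 55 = 69.49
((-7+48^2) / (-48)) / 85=-2297 / 4080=-0.56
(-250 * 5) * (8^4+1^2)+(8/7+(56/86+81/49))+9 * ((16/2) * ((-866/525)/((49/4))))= -1888335210073/368725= -5121256.25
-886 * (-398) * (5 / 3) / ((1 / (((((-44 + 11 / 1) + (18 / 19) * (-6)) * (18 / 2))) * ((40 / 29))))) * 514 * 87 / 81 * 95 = -14802148013333.33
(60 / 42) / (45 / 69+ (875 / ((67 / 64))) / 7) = 3082 / 259007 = 0.01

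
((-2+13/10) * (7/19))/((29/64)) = -1568/2755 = -0.57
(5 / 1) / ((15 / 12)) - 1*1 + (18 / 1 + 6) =27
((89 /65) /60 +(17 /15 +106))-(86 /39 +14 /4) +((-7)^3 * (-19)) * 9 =58754.45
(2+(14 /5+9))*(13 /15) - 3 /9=872 /75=11.63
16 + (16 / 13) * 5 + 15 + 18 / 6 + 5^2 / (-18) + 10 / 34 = 155377 / 3978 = 39.06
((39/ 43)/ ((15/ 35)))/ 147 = 13/ 903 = 0.01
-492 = -492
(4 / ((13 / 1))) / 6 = 2 / 39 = 0.05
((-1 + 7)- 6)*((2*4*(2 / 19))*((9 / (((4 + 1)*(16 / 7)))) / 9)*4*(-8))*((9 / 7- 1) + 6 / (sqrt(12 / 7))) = 0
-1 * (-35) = 35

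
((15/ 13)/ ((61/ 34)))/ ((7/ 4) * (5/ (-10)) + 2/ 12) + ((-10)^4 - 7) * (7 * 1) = 55470423/ 793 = 69950.09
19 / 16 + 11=195 / 16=12.19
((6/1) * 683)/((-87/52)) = -71032/29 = -2449.38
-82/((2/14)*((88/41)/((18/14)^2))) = -136161/308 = -442.08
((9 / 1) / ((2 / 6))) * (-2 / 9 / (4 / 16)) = -24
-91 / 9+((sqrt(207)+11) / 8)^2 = -359 / 72+33 * sqrt(23) / 32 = -0.04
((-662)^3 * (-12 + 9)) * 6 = 5222115504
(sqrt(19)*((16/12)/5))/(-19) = -0.06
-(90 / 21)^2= -18.37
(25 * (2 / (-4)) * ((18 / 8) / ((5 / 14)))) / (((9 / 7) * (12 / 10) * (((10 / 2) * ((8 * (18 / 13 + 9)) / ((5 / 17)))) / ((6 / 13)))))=-245 / 14688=-0.02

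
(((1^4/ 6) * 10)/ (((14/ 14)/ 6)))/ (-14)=-5/ 7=-0.71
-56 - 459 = -515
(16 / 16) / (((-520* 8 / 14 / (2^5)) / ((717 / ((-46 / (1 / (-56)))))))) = -717 / 23920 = -0.03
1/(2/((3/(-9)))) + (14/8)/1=19/12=1.58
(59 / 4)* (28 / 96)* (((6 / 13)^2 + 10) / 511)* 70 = 1782095 / 296088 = 6.02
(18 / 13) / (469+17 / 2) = 36 / 12415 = 0.00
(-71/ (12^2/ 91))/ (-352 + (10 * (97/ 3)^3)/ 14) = -135681/ 71949392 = -0.00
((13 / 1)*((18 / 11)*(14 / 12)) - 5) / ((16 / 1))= 109 / 88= 1.24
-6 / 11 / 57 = -2 / 209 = -0.01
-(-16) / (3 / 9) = 48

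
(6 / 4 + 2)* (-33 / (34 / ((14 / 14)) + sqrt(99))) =-561 / 151 + 99* sqrt(11) / 302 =-2.63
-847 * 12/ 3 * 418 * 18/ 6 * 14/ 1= -59479728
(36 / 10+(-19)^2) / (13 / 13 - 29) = -1823 / 140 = -13.02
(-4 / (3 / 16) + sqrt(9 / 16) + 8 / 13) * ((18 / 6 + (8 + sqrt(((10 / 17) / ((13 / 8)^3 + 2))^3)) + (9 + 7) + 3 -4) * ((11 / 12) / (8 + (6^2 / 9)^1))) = -34265 / 864 -87718400 * sqrt(273785) / 1052413496199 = -39.70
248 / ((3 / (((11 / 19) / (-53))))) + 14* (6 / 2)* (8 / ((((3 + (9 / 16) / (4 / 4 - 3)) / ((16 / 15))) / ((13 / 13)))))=19116616 / 146015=130.92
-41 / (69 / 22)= -902 / 69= -13.07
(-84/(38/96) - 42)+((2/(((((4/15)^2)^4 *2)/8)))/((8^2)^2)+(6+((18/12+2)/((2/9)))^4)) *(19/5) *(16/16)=745570272495849/3187671040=233891.85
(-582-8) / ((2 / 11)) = -3245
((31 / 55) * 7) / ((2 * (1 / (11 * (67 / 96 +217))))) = 4535083 / 960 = 4724.04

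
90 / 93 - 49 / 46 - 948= -1351987 / 1426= -948.10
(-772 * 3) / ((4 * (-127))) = 4.56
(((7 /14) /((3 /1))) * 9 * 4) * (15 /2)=45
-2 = -2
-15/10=-3/2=-1.50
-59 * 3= -177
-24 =-24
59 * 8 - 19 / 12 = 5645 / 12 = 470.42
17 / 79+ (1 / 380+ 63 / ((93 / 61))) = 38658329 / 930620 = 41.54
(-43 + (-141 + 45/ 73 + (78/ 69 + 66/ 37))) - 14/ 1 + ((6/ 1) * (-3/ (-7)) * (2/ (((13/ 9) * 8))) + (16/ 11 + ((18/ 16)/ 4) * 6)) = -190.88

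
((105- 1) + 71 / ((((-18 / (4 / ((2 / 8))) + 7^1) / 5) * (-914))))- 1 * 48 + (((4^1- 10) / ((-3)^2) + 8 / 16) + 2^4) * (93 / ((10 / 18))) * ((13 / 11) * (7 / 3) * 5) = 17295224703 / 472538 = 36600.71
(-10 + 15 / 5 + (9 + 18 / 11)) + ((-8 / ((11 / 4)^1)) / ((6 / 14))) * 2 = -328 / 33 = -9.94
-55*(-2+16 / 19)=1210 / 19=63.68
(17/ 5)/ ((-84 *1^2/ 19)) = -323/ 420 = -0.77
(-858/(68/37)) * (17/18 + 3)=-1841.48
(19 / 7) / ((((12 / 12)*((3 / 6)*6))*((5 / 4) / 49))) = 532 / 15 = 35.47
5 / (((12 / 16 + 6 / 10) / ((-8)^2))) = 6400 / 27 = 237.04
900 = 900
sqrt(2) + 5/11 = 1.87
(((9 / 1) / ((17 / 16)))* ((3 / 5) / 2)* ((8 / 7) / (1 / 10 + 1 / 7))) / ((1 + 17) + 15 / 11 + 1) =1188 / 2023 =0.59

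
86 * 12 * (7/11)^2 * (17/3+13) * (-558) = -526716288/121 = -4353027.17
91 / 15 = 6.07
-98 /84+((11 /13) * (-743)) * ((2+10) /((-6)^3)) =3950 /117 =33.76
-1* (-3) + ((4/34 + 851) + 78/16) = 116823/136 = 858.99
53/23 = 2.30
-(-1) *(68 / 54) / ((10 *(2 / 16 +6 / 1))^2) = 544 / 1620675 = 0.00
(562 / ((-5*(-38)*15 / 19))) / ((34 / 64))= 8992 / 1275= 7.05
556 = 556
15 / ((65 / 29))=87 / 13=6.69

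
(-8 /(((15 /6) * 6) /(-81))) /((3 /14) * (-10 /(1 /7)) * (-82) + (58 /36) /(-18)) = 69984 /1992455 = 0.04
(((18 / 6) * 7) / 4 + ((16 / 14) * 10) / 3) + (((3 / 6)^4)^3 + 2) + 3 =1209365 / 86016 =14.06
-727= -727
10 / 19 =0.53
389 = 389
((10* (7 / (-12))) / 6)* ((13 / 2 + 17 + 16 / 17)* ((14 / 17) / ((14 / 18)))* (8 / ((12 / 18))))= -87255 / 289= -301.92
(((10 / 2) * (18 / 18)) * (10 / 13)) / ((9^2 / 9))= 50 / 117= 0.43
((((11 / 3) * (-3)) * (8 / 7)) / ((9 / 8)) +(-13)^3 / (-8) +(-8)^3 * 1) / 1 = -125269 / 504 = -248.55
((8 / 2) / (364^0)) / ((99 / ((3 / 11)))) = 4 / 363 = 0.01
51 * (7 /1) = 357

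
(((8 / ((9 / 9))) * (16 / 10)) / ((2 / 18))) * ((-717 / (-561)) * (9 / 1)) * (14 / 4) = 4336416 / 935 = 4637.88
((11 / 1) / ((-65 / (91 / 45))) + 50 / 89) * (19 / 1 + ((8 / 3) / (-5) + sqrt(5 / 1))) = 4397 * sqrt(5) / 20025 + 1217969 / 300375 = 4.55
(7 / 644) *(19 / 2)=19 / 184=0.10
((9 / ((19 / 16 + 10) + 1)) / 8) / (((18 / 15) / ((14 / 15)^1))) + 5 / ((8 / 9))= 8887 / 1560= 5.70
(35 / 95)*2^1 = 14 / 19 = 0.74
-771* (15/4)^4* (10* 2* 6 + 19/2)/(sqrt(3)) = -3369751875* sqrt(3)/512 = -11399573.16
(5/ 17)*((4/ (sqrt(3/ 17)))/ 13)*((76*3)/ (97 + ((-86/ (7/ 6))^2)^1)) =74480*sqrt(51)/ 59892989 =0.01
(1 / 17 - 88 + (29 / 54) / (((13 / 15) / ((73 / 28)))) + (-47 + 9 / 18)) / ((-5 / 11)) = 162741161 / 556920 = 292.22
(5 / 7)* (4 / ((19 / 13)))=260 / 133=1.95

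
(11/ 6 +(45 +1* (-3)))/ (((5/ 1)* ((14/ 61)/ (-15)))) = -16043/ 28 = -572.96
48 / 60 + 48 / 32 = 23 / 10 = 2.30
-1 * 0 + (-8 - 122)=-130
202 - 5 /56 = 11307 /56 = 201.91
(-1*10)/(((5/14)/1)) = -28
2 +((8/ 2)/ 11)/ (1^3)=26/ 11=2.36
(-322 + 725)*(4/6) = 268.67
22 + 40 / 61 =1382 / 61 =22.66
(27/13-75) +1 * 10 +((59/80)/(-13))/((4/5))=-52411/832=-62.99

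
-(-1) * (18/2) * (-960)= -8640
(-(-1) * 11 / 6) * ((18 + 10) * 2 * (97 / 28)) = 355.67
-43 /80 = -0.54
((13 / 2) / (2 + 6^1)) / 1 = 13 / 16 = 0.81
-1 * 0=0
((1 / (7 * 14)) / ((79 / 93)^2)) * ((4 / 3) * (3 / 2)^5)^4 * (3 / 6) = 372311089929 / 5010374656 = 74.31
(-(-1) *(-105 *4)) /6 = -70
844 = 844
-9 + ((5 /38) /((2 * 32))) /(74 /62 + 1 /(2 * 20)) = -4133321 /459344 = -9.00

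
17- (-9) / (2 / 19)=205 / 2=102.50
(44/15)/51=44/765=0.06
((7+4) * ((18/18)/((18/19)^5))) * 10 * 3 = 136185445/314928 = 432.43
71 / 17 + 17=360 / 17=21.18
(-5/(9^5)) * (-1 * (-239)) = -1195/59049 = -0.02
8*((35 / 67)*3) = 840 / 67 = 12.54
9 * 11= 99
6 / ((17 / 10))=3.53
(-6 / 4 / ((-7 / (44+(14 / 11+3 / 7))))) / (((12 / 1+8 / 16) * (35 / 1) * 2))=10557 / 943250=0.01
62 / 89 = 0.70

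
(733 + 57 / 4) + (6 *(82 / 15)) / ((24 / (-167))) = 31141 / 60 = 519.02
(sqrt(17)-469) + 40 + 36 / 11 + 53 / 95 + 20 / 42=-9319892 / 21945 + sqrt(17)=-420.57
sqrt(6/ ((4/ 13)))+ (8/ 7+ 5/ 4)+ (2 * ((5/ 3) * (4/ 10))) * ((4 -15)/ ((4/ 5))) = -1339/ 84+ sqrt(78)/ 2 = -11.52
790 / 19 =41.58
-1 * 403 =-403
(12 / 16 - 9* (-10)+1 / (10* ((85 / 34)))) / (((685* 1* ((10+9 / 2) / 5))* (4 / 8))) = 9079 / 99325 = 0.09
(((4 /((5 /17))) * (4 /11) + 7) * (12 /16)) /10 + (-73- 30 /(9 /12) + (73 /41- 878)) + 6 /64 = -356553331 /360800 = -988.23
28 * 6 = 168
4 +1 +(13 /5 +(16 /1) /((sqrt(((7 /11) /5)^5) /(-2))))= 38 /5 - 96800 * sqrt(385) /343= -5529.87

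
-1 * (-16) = 16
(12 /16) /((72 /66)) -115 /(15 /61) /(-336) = 131 /63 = 2.08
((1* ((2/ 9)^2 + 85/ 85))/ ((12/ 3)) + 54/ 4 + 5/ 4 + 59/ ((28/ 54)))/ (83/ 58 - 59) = -4235653/ 1893213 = -2.24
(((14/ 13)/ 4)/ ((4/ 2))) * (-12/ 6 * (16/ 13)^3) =-14336/ 28561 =-0.50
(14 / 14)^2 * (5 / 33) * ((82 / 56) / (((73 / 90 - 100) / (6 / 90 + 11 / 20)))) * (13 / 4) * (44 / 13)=-7585 / 499912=-0.02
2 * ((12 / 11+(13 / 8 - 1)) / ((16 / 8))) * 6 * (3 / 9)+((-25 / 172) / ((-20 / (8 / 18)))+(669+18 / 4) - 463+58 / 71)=129816265 / 604494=214.75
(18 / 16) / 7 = 9 / 56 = 0.16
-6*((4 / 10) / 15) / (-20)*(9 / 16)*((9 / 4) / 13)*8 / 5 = 81 / 65000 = 0.00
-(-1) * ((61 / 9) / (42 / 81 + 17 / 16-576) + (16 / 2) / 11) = 177544 / 248149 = 0.72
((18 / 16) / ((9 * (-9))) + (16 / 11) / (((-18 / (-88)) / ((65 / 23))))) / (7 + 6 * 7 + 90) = 33257 / 230184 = 0.14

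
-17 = -17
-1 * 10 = -10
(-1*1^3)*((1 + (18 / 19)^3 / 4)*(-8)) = 66536 / 6859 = 9.70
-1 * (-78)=78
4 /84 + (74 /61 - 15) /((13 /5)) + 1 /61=-87239 /16653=-5.24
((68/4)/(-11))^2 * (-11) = -289/11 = -26.27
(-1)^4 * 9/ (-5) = -9/ 5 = -1.80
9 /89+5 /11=544 /979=0.56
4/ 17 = 0.24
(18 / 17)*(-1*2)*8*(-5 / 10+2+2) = -1008 / 17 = -59.29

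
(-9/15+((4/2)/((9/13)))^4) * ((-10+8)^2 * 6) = 18121576/10935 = 1657.21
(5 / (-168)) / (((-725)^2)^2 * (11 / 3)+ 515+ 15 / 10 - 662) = -5 / 170189490600556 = -0.00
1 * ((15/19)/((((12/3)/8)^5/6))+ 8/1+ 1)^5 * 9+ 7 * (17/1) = 2379323794012018040/2476099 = 960916261430.59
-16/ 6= -8/ 3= -2.67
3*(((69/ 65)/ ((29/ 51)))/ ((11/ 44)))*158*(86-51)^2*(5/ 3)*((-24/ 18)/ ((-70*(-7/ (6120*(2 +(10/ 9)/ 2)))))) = -115944950400/ 377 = -307546287.53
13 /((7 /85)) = 157.86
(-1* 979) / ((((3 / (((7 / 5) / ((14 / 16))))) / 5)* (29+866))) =-7832 / 2685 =-2.92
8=8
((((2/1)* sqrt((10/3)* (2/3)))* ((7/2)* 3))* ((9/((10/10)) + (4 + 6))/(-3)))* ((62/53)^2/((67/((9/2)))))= -1533756* sqrt(5)/188203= -18.22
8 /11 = 0.73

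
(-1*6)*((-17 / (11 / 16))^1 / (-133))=-1632 / 1463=-1.12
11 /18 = 0.61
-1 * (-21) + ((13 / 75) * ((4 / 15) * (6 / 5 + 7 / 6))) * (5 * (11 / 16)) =577153 / 27000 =21.38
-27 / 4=-6.75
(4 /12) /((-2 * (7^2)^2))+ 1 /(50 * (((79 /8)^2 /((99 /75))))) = 11312111 /56192403750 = 0.00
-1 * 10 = -10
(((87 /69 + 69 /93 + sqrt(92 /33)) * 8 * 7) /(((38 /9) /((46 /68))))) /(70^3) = 69 * sqrt(759) /43524250 + 27 /515375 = 0.00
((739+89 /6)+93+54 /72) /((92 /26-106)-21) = -132223 /19260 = -6.87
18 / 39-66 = -852 / 13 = -65.54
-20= -20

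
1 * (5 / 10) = 1 / 2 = 0.50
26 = 26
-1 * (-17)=17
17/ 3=5.67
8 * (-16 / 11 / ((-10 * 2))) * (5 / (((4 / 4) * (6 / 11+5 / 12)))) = 3.02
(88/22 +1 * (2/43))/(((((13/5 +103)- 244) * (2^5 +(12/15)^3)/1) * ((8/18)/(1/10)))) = -97875/483713536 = -0.00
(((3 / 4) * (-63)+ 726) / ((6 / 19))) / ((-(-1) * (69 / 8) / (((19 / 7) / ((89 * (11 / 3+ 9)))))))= 17195 / 28658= 0.60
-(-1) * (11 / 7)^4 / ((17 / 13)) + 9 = 557686 / 40817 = 13.66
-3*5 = -15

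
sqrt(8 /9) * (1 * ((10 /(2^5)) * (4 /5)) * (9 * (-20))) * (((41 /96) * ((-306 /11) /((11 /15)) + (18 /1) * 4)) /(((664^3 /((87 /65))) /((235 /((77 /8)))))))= -1727622945 * sqrt(2) /35458771572224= -0.00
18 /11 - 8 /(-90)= 854 /495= 1.73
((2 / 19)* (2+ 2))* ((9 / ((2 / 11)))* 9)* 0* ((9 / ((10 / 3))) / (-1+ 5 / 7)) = 0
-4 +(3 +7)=6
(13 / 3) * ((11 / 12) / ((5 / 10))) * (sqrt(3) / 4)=143 * sqrt(3) / 72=3.44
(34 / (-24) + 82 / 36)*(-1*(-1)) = 0.86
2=2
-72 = -72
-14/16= -7/8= -0.88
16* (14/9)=224/9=24.89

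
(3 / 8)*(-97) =-291 / 8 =-36.38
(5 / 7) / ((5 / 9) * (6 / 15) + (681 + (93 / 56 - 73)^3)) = -1128960 / 572765997179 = -0.00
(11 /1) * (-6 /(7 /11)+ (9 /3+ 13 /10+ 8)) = 2211 /70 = 31.59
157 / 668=0.24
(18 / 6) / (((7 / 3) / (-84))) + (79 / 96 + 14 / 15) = -16999 / 160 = -106.24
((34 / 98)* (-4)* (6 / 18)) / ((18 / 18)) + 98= 97.54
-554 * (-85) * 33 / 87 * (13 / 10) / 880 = 61217 / 2320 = 26.39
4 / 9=0.44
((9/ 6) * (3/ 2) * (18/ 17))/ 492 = 27/ 5576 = 0.00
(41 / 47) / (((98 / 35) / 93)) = 19065 / 658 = 28.97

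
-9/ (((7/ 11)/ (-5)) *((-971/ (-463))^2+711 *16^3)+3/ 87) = 615453399/ 25346510623724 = 0.00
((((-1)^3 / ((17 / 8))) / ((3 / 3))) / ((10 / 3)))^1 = -12 / 85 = -0.14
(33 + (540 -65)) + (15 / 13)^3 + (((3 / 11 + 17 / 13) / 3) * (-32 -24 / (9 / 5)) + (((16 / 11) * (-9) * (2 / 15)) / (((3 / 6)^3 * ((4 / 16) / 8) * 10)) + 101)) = 2947006076 / 5437575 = 541.97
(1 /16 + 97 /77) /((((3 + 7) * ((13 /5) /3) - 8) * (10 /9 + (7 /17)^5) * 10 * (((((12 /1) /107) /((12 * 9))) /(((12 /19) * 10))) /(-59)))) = -10644591729534381 /167950445432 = -63379.36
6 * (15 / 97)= 90 / 97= 0.93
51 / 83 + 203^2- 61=3415335 / 83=41148.61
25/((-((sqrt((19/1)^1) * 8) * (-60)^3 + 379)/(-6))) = -259200000 * sqrt(19)/56733695856359 - 56850/56733695856359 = -0.00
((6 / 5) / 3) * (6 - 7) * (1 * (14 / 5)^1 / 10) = -0.11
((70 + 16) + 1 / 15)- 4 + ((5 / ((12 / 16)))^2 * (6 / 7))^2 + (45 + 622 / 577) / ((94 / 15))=1540.67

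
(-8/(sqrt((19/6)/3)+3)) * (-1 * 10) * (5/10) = 9.93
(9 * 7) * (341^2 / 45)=813967 / 5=162793.40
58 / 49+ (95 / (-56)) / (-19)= 499 / 392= 1.27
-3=-3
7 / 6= 1.17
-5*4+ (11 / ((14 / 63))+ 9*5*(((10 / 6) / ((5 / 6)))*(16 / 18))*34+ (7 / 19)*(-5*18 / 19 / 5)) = 1984887 / 722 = 2749.15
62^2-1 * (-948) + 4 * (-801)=1588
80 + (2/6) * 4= 244/3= 81.33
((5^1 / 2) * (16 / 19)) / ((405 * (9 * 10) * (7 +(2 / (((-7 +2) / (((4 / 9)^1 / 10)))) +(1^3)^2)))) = 5 / 691011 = 0.00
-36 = -36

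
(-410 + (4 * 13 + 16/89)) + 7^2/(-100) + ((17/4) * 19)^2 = 219376181/35600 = 6162.25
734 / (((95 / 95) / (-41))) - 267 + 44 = -30317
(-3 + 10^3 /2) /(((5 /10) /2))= 1988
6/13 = 0.46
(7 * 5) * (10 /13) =350 /13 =26.92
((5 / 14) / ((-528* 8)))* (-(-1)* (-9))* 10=75 / 9856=0.01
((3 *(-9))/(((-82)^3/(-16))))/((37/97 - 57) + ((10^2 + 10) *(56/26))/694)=3938103/282863638412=0.00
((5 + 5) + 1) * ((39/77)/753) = 13/1757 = 0.01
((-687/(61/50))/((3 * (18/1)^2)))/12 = -5725/118584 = -0.05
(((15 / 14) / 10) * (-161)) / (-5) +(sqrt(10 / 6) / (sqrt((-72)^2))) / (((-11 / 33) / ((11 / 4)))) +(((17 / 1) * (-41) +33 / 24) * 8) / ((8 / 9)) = -250287 / 40 - 11 * sqrt(15) / 288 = -6257.32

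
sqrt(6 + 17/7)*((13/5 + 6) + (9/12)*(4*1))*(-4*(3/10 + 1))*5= -1508*sqrt(413)/35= -875.61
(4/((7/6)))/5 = 24/35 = 0.69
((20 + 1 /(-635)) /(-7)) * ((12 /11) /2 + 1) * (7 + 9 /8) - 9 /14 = -2856771 /78232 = -36.52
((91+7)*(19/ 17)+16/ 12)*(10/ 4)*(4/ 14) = 28270/ 357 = 79.19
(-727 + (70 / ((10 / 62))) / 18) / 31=-22.67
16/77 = 0.21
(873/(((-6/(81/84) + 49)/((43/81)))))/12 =4171/4620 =0.90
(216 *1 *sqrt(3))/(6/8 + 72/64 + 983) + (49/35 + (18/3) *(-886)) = -26573/5 + 1728 *sqrt(3)/7879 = -5314.22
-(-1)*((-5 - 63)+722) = 654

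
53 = 53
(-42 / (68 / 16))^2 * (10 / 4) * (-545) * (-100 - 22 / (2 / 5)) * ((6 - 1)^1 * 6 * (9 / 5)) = 321870024000 / 289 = 1113737107.27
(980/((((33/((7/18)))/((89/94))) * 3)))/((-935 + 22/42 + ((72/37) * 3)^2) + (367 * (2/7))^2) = 10238908435/28357325074188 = 0.00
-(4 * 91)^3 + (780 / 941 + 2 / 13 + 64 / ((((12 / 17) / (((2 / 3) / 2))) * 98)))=-260181075464242 / 5394753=-48228542.71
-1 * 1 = -1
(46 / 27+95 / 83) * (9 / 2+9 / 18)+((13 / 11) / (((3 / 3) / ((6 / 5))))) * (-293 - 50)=-58200389 / 123255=-472.19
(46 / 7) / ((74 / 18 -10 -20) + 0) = -0.25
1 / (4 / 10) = 5 / 2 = 2.50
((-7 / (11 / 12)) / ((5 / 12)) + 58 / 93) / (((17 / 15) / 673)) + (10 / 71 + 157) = -4262264653 / 411587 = -10355.68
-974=-974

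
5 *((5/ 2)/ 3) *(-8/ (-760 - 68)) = 25/ 621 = 0.04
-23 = -23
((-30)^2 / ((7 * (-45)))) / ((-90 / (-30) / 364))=-1040 / 3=-346.67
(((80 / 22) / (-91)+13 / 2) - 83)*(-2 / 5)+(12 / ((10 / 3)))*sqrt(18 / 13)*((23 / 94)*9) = 5589*sqrt(26) / 3055+153233 / 5005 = 39.94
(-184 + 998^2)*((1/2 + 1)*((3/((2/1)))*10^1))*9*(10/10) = 201653550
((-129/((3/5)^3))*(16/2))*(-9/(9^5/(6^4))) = 688000/729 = 943.76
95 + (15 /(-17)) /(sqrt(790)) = 95-3 * sqrt(790) /2686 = 94.97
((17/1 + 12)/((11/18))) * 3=1566/11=142.36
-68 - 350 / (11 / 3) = -1798 / 11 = -163.45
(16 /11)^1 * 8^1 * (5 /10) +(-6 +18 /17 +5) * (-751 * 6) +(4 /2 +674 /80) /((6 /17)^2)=-15757463 /89760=-175.55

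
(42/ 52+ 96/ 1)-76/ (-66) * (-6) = 25711/ 286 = 89.90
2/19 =0.11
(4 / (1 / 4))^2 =256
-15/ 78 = -5/ 26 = -0.19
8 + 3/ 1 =11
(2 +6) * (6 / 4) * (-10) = -120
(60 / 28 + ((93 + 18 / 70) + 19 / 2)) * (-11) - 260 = -14139 / 10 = -1413.90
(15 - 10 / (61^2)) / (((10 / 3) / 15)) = 502245 / 7442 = 67.49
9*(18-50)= -288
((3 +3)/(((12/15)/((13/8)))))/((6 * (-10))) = -13/64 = -0.20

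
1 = 1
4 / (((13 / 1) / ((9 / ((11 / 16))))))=576 / 143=4.03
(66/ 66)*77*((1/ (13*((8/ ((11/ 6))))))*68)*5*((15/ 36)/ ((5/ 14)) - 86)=-36645455/ 936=-39151.13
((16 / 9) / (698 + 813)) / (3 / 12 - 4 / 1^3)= -64 / 203985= -0.00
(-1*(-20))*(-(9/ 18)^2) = -5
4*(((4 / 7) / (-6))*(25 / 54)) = -100 / 567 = -0.18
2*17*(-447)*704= -10699392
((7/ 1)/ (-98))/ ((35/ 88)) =-44/ 245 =-0.18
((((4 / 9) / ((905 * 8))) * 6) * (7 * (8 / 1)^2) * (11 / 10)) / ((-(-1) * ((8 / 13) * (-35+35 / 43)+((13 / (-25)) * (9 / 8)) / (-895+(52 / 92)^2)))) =-1738380740096 / 201477267360153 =-0.01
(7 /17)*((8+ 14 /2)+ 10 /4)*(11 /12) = 2695 /408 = 6.61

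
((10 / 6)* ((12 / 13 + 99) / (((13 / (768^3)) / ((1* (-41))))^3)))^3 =-114514669949292274628745900000000000000000000000000000000000000000000000000000000000000000.00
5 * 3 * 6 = 90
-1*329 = -329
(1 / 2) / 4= 0.12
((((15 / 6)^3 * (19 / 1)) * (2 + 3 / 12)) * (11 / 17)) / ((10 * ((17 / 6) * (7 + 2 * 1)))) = 15675 / 9248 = 1.69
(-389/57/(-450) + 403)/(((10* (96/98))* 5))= 506529611/61560000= 8.23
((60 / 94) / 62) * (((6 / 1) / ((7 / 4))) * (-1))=-360 / 10199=-0.04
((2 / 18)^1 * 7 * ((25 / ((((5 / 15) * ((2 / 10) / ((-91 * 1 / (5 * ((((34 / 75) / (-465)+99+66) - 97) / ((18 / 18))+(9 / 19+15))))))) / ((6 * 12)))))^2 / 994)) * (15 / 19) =145318569289892578125 / 6787862313269248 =21408.59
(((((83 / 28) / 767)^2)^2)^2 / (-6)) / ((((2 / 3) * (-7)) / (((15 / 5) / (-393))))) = -2252292232139041 / 165980278640833592420564094286560493568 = -0.00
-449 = -449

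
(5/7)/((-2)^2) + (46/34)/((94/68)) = 1523/1316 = 1.16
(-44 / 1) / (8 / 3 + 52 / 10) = -330 / 59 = -5.59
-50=-50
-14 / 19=-0.74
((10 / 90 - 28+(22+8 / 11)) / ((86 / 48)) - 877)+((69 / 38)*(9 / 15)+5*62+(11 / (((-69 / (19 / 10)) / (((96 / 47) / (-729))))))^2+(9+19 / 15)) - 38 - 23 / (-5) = -165180089851686747461 / 279055888083289350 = -591.92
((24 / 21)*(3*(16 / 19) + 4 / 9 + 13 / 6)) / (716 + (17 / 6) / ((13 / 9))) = 26104 / 3192057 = 0.01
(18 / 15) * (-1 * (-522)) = 3132 / 5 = 626.40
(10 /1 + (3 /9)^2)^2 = 8281 /81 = 102.23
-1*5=-5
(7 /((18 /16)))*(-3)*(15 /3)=-280 /3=-93.33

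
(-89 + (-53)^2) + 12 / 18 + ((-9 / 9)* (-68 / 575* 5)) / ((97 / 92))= 3959386 / 1455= 2721.23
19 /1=19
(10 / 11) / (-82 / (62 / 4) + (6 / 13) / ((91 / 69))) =-0.18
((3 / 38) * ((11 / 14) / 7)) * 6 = 99 / 1862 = 0.05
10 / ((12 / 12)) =10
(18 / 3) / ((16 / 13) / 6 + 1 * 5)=234 / 203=1.15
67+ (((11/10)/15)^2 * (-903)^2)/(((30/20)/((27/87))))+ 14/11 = 388993543/398750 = 975.53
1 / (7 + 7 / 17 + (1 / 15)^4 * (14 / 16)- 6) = 0.71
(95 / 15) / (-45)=-19 / 135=-0.14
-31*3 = -93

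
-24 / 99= -8 / 33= -0.24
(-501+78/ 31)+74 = -13159/ 31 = -424.48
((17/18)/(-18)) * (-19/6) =323/1944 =0.17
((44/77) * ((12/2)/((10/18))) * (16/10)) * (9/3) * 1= 5184/175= 29.62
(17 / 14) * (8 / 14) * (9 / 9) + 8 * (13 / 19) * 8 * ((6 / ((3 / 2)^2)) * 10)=3263378 / 2793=1168.41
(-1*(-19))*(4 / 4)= 19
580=580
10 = 10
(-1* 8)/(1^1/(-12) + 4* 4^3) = -96/3071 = -0.03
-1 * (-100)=100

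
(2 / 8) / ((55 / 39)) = 39 / 220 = 0.18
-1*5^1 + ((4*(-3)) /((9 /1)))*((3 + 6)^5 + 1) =-236215 /3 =-78738.33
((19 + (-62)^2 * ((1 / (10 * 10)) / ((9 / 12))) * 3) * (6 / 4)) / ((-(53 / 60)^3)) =-55974240 / 148877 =-375.98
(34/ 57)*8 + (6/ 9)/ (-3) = 778/ 171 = 4.55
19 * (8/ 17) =152/ 17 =8.94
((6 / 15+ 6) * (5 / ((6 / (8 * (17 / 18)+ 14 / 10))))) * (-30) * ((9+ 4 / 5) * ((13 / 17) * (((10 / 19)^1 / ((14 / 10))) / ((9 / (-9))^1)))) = 11735360 / 2907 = 4036.93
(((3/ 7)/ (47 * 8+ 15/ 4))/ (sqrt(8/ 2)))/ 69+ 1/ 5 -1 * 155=-189288656/ 1222795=-154.80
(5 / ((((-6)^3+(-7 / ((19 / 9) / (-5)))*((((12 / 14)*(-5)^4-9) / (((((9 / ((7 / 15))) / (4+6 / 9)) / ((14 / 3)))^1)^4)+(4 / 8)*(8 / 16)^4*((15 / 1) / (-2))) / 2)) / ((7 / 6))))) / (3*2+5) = 229008555720000 / 2971662541814463871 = 0.00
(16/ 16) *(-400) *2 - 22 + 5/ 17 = -13969/ 17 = -821.71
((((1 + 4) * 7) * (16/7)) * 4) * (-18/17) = -5760/17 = -338.82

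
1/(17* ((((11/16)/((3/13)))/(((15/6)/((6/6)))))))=0.05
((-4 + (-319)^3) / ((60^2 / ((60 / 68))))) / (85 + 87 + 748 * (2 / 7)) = -20.63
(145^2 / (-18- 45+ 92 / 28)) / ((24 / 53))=-7800275 / 10032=-777.54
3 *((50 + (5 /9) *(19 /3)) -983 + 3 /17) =-426551 /153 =-2787.92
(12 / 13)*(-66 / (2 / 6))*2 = -4752 / 13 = -365.54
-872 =-872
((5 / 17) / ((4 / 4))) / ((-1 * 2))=-5 / 34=-0.15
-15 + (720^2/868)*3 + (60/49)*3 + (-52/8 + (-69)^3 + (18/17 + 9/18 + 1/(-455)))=-548420654909/1678495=-326733.56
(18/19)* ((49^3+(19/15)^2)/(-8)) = -13235693/950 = -13932.31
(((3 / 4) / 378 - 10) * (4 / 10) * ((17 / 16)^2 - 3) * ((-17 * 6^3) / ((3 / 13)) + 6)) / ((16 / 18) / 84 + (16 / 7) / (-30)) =57588014979 / 31744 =1814138.58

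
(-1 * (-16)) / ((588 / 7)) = 4 / 21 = 0.19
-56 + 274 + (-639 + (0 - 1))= -422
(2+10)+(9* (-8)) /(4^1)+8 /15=-82 /15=-5.47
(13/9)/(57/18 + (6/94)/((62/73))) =0.45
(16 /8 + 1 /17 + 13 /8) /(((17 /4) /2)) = 501 /289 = 1.73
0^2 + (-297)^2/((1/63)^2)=350101521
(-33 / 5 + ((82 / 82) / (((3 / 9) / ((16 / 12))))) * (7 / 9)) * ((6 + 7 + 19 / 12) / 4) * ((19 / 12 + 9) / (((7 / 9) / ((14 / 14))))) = -99695 / 576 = -173.08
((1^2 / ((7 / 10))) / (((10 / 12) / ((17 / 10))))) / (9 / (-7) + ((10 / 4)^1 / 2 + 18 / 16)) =816 / 305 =2.68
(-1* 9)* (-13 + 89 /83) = 8910 /83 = 107.35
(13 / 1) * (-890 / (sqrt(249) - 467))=1157 * sqrt(249) / 21784 + 540319 / 21784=25.64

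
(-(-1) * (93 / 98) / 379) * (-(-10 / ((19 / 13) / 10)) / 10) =6045 / 352849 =0.02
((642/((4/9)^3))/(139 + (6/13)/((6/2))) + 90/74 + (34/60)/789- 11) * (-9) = -40153266953/104316320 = -384.92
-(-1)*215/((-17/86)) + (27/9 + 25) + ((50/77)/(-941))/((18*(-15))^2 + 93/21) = -95157805365384/89801415077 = -1059.65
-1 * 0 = 0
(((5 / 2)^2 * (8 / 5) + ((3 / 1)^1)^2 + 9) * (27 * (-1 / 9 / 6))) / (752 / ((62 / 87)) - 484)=-217 / 8854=-0.02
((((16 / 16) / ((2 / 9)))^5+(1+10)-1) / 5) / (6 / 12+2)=148.42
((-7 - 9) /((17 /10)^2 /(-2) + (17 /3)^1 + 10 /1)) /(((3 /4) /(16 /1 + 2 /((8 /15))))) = -252800 /8533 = -29.63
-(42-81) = 39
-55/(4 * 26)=-55/104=-0.53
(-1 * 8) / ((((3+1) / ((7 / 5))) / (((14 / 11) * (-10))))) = 392 / 11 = 35.64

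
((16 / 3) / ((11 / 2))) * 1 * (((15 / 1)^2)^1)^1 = 2400 / 11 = 218.18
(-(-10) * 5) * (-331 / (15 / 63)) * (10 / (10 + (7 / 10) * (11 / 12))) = -83412000 / 1277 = -65318.72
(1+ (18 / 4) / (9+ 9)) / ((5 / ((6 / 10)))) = 3 / 20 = 0.15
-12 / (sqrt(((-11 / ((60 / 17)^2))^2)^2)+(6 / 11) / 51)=-29082240000 / 1915749667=-15.18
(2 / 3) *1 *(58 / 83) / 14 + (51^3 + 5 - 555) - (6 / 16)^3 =117889028651 / 892416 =132100.98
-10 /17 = -0.59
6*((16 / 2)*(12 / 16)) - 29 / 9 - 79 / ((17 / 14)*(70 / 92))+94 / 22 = -407752 / 8415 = -48.46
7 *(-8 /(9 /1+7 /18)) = -5.96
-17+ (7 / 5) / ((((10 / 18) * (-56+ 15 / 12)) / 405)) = -35.64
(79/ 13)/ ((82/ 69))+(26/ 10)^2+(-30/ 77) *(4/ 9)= 72029099/ 6156150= 11.70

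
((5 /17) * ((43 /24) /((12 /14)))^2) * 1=453005 /352512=1.29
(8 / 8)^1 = 1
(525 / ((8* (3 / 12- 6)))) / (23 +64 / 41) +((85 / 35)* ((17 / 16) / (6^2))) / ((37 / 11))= -1531963981 / 3455250624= -0.44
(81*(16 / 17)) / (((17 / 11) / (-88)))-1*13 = -1258285 / 289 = -4353.93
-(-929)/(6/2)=929/3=309.67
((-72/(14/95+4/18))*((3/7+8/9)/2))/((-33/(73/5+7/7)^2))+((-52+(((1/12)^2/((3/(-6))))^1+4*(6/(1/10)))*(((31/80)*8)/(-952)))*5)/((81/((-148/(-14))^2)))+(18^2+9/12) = 536061976505911/591031092960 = 906.99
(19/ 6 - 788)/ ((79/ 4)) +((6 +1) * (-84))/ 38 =-248620/ 4503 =-55.21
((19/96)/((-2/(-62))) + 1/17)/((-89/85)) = -50545/8544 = -5.92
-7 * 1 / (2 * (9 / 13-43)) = 91 / 1100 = 0.08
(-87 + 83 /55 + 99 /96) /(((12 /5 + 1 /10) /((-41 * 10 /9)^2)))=-249878969 /3564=-70111.94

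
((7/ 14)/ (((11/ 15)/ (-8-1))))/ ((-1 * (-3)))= -45/ 22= -2.05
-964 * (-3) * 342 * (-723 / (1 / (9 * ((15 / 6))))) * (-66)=1061913508920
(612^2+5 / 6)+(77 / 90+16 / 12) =16854616 / 45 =374547.02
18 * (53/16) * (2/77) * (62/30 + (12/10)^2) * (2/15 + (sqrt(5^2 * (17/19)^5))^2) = 7490798709047/95329811500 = 78.58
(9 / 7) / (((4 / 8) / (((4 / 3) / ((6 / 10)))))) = 40 / 7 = 5.71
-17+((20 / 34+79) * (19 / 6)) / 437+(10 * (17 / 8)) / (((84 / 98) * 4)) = -383819 / 37536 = -10.23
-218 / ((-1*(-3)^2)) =24.22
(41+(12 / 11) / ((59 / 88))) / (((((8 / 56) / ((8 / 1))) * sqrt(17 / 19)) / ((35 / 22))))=2464700 * sqrt(323) / 11033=4014.87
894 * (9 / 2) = 4023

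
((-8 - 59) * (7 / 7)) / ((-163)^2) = -67 / 26569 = -0.00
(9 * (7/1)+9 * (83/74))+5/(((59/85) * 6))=486559/6549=74.30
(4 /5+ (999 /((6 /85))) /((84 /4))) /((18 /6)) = 224.91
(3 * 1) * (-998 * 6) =-17964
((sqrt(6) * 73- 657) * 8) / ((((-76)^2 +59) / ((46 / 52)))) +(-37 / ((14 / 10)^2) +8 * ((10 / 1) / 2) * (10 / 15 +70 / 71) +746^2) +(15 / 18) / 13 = 6716 * sqrt(6) / 75855 +7532132752167 / 13533310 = 556562.71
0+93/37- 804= -29655/37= -801.49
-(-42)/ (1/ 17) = 714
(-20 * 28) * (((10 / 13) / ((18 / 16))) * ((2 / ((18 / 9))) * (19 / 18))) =-425600 / 1053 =-404.18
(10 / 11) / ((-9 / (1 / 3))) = -10 / 297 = -0.03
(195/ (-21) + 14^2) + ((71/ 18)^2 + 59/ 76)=4374899/ 21546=203.05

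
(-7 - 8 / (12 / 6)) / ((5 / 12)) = -132 / 5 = -26.40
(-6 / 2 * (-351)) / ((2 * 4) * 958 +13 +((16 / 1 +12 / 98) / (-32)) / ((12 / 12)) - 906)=63504 / 408313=0.16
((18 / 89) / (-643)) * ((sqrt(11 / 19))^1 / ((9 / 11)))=-22 * sqrt(209) / 1087313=-0.00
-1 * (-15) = 15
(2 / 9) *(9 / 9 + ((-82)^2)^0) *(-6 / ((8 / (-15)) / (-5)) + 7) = -197 / 9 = -21.89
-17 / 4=-4.25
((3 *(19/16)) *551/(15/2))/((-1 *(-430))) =10469/17200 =0.61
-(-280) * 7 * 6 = 11760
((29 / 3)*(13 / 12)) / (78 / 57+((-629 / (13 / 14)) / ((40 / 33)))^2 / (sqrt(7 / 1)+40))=5395329812890717700*sqrt(7) / 160957020886192741159161+215850852051736148000 / 160957020886192741159161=0.00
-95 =-95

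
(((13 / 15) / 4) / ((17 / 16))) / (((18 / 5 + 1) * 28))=13 / 8211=0.00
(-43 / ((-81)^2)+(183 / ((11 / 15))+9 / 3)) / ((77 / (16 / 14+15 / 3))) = 783717355 / 38900169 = 20.15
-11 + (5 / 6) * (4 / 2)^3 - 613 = -617.33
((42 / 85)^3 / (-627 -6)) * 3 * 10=-148176 / 25916075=-0.01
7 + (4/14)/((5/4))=7.23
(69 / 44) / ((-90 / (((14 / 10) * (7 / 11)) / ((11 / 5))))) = -1127 / 159720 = -0.01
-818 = -818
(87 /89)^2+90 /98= 727326 /388129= 1.87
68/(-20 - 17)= -68/37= -1.84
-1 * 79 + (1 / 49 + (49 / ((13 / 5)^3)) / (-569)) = -4838160035 / 61254557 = -78.98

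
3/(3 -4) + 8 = 5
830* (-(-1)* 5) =4150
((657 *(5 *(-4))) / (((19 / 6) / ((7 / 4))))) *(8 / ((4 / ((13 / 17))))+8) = -69198.58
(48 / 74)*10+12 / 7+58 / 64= 75479 / 8288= 9.11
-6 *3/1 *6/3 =-36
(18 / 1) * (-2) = -36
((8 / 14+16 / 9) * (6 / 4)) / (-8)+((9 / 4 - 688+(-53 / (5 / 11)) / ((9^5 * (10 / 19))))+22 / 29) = -410814014831 / 599347350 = -685.44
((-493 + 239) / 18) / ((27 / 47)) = -5969 / 243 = -24.56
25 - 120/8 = 10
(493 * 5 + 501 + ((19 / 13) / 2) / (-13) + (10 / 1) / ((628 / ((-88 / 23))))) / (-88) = -3619913419 / 107405584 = -33.70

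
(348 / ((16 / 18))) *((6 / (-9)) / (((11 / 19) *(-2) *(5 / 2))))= 90.16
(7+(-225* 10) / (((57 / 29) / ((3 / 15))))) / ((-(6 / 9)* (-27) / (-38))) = 4217 / 9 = 468.56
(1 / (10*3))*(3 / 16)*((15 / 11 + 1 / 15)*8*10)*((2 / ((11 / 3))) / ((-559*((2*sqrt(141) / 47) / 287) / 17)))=-575722*sqrt(141) / 1014585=-6.74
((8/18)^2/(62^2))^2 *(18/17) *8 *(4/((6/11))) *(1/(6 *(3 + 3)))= 1408/309020285331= 0.00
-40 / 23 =-1.74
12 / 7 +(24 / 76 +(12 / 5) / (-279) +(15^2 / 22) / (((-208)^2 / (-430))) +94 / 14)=254121570877 / 29432282880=8.63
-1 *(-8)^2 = -64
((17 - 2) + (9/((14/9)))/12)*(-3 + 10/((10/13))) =4335/28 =154.82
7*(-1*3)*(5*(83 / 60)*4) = -581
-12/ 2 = -6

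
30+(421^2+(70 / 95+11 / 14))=47154491 / 266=177272.52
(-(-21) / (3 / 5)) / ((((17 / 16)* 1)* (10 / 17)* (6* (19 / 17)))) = 476 / 57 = 8.35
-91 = -91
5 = 5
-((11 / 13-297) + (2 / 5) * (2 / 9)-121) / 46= 243983 / 26910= 9.07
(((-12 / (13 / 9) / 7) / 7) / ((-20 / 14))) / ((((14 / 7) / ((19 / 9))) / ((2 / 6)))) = 19 / 455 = 0.04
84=84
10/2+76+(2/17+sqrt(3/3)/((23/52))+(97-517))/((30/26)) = -109847/391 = -280.94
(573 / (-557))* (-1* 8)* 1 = 4584 / 557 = 8.23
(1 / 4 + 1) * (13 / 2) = 65 / 8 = 8.12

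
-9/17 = -0.53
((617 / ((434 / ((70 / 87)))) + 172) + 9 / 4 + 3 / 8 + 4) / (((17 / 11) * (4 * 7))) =6095089 / 1467168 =4.15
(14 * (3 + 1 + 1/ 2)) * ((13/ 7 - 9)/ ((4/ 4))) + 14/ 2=-443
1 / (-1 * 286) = -1 / 286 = -0.00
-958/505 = -1.90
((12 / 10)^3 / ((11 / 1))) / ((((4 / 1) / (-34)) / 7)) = -12852 / 1375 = -9.35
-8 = -8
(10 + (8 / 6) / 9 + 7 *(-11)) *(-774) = 155230 / 3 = 51743.33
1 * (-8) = -8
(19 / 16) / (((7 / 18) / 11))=1881 / 56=33.59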